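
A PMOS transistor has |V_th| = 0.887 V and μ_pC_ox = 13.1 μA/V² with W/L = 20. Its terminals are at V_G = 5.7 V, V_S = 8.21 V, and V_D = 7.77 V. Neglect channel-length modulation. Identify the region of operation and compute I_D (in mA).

Triode; I_D = 0.162 mA

V_SG = V_S − V_G = 8.21 − 5.7 = 2.51 V; V_SD = V_S − V_D = 8.21 − 7.77 = 0.44 V.
k_p = μ_pC_ox · (W/L) = 0.262 mA/V².
V_ov = V_SG − |V_th| = 2.51 − 0.887 = 1.62 V.
Since V_SD = 0.44 V < V_ov = 1.62 V, the device is in the triode region.
I_D = k_p [V_ov · V_SD − ½ V_SD²] = 0.262 × [1.62 × 0.44 − 0.5 × 0.44²] = 0.162 mA.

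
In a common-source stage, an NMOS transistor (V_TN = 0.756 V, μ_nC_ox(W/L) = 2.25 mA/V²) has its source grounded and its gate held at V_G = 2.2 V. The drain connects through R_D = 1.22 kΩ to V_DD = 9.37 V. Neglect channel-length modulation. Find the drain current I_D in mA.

I_D = 2.35 mA

V_GS = V_G = 2.2 V, so V_ov = 2.2 − 0.756 = 1.44 V.
Assume saturation: I_D = ½ k_n V_ov² = 0.5 × 2.25 × 1.44² = 2.35 mA, giving V_DS = V_DD − I_D R_D = 9.37 − 2.35 × 1.22 = 6.51 V.
V_DS = 6.51 V ≥ V_ov = 1.44 V, confirming saturation.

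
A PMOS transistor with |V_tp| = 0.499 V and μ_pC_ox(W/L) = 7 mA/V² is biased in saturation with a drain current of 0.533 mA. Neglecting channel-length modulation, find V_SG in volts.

In saturation I_D = ½ k_p (V_SG − |V_tp|)², so V_SG − |V_tp| = √(2 I_D / k_p) = √(2 × 0.533 / 7) = 0.39 V.
V_SG = 0.499 + 0.39 = 0.889 V.

V_SG = 0.889 V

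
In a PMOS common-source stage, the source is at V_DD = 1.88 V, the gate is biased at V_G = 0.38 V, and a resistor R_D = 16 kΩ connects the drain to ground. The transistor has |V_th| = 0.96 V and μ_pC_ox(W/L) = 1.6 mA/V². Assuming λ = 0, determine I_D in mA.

V_SG = V_DD − V_G = 1.88 − 0.38 = 1.5 V, so V_ov = 1.5 − 0.96 = 0.54 V.
Assume saturation: I_D = ½ k_p V_ov² = 0.5 × 1.6 × 0.54² = 0.233 mA, giving V_SD = V_DD − I_D R_D = 1.88 − 0.233 × 16 = -1.85 V.
But -1.85 V < V_ov = 0.54 V, so the device is actually in triode.
In triode I_D = k_p[V_ov V_SD − ½ V_SD²] and I_D = (V_DD − V_SD)/R_D. Equating: 12.8 V_SD² − 14.82 V_SD + 1.88 = 0, giving V_SD = 0.145 V (the root below V_ov).
I_D = (1.88 − 0.145) / 16 = 0.108 mA.

I_D = 0.108 mA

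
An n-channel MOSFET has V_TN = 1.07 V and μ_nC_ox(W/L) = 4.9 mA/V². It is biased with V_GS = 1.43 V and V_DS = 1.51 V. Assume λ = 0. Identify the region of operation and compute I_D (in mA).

V_ov = V_GS − V_TN = 1.43 − 1.07 = 0.36 V.
Since V_DS = 1.51 V ≥ V_ov = 0.36 V, the device is in saturation.
I_D = ½ k_n V_ov² = 0.5 × 4.9 × 0.36² = 0.318 mA.

Saturation; I_D = 0.318 mA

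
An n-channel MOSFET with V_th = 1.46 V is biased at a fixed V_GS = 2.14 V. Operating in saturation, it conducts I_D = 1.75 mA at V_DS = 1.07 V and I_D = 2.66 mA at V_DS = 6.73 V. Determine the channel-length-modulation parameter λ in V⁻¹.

With V_GS fixed, I_D ∝ (1 + λ V_DS) in saturation, so I_D2/I_D1 = (1 + λ V_DS2)/(1 + λ V_DS1).
2.66/1.75 = 1.52 = (1 + 6.73 λ)/(1 + 1.07 λ).
Solving: λ (I_D1 V_DS2 − I_D2 V_DS1) = I_D2 − I_D1, so λ = (2.66 − 1.75) / (1.75 × 6.73 − 2.66 × 1.07) = 0.91 / 8.93 = 0.102 V⁻¹.

λ = 0.102 V⁻¹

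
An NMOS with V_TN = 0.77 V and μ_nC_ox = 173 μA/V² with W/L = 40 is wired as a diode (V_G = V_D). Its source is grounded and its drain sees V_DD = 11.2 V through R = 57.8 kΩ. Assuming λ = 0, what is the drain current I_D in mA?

I_D = 0.177 mA

With gate tied to drain, V_GS = V_DS ≥ V_GS − V_TN, so the device is in saturation.
k_n = μ_nC_ox · (W/L) = 6.92 mA/V².
KCL at the drain: ½ k_n (V_GS − V_TN)² = (V_DD − V_GS)/R.
Let x = V_GS − 0.77. Then 200 x² + x − 10.43 = 0, giving x = 0.226 V (positive root), so V_GS = 0.996 V.
I_D = (V_DD − V_GS)/R = (11.2 − 0.996) / 57.8 = 0.177 mA.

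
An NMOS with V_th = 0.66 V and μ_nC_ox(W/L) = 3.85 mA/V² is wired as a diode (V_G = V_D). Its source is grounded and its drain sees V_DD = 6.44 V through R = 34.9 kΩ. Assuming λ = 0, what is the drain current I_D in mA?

I_D = 0.157 mA

With gate tied to drain, V_GS = V_DS ≥ V_GS − V_th, so the device is in saturation.
KCL at the drain: ½ k_n (V_GS − V_th)² = (V_DD − V_GS)/R.
Let x = V_GS − 0.66. Then 67.2 x² + x − 5.78 = 0, giving x = 0.286 V (positive root), so V_GS = 0.946 V.
I_D = (V_DD − V_GS)/R = (6.44 − 0.946) / 34.9 = 0.157 mA.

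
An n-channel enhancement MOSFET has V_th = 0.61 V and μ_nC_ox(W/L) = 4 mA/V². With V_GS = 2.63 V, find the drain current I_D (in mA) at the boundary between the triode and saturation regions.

At the boundary V_DS = V_ov = V_GS − V_th = 2.63 − 0.61 = 2.02 V.
I_D = ½ k_n V_ov² = 0.5 × 4 × 2.02² = 8.16 mA.

I_D = 8.16 mA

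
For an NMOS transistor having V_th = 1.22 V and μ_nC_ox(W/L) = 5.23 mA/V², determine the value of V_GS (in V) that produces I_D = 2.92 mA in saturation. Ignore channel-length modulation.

In saturation I_D = ½ k_n (V_GS − V_th)², so V_GS − V_th = √(2 I_D / k_n) = √(2 × 2.92 / 5.23) = 1.06 V.
V_GS = 1.22 + 1.06 = 2.28 V.

V_GS = 2.28 V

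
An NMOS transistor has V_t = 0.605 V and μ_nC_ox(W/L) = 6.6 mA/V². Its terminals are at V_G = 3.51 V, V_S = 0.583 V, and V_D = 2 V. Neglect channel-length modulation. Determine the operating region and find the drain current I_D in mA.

Triode; I_D = 15.1 mA

V_GS = V_G − V_S = 3.51 − 0.583 = 2.93 V; V_DS = V_D − V_S = 2 − 0.583 = 1.42 V.
V_ov = V_GS − V_t = 2.93 − 0.605 = 2.32 V.
Since V_DS = 1.42 V < V_ov = 2.32 V, the device is in the triode region.
I_D = k_n [V_ov · V_DS − ½ V_DS²] = 6.6 × [2.32 × 1.42 − 0.5 × 1.42²] = 15.1 mA.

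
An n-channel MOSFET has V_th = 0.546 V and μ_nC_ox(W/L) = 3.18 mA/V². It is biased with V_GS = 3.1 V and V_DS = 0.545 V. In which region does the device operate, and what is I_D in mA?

Triode; I_D = 3.95 mA

V_ov = V_GS − V_th = 3.1 − 0.546 = 2.55 V.
Since V_DS = 0.545 V < V_ov = 2.55 V, the device is in the triode region.
I_D = k_n [V_ov · V_DS − ½ V_DS²] = 3.18 × [2.55 × 0.545 − 0.5 × 0.545²] = 3.95 mA.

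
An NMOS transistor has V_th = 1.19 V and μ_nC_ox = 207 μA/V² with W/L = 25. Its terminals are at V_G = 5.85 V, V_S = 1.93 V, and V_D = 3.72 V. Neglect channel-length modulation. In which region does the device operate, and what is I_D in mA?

V_GS = V_G − V_S = 5.85 − 1.93 = 3.92 V; V_DS = V_D − V_S = 3.72 − 1.93 = 1.79 V.
k_n = μ_nC_ox · (W/L) = 5.175 mA/V².
V_ov = V_GS − V_th = 3.92 − 1.19 = 2.73 V.
Since V_DS = 1.79 V < V_ov = 2.73 V, the device is in the triode region.
I_D = k_n [V_ov · V_DS − ½ V_DS²] = 5.175 × [2.73 × 1.79 − 0.5 × 1.79²] = 17 mA.

Triode; I_D = 17.0 mA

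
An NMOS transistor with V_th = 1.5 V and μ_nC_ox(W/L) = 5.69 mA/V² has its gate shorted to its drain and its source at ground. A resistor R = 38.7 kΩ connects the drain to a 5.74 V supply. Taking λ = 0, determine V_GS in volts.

With gate tied to drain, V_GS = V_DS ≥ V_GS − V_th, so the device is in saturation.
KCL at the drain: ½ k_n (V_GS − V_th)² = (V_DD − V_GS)/R.
Let x = V_GS − 1.5. Then 110 x² + x − 4.24 = 0, giving x = 0.192 V (positive root), so V_GS = 1.69 V.
I_D = (V_DD − V_GS)/R = (5.74 − 1.69) / 38.7 = 0.105 mA.

V_GS = 1.69 V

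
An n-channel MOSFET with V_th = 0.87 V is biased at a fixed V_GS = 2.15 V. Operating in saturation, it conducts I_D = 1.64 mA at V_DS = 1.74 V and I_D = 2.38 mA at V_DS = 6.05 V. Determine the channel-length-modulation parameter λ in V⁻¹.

With V_GS fixed, I_D ∝ (1 + λ V_DS) in saturation, so I_D2/I_D1 = (1 + λ V_DS2)/(1 + λ V_DS1).
2.38/1.64 = 1.451 = (1 + 6.05 λ)/(1 + 1.74 λ).
Solving: λ (I_D1 V_DS2 − I_D2 V_DS1) = I_D2 − I_D1, so λ = (2.38 − 1.64) / (1.64 × 6.05 − 2.38 × 1.74) = 0.74 / 5.78 = 0.128 V⁻¹.

λ = 0.128 V⁻¹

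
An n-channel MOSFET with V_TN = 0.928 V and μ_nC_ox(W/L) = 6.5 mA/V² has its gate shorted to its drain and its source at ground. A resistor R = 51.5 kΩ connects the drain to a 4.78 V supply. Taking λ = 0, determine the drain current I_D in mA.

I_D = 0.0719 mA

With gate tied to drain, V_GS = V_DS ≥ V_GS − V_TN, so the device is in saturation.
KCL at the drain: ½ k_n (V_GS − V_TN)² = (V_DD − V_GS)/R.
Let x = V_GS − 0.928. Then 167 x² + x − 3.852 = 0, giving x = 0.149 V (positive root), so V_GS = 1.08 V.
I_D = (V_DD − V_GS)/R = (4.78 − 1.08) / 51.5 = 0.0719 mA.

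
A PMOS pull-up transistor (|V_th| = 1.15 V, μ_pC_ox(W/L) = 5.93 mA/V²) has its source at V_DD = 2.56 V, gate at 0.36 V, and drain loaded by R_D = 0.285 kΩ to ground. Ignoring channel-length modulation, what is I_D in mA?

I_D = 3.27 mA

V_SG = V_DD − V_G = 2.56 − 0.36 = 2.2 V, so V_ov = 2.2 − 1.15 = 1.05 V.
Assume saturation: I_D = ½ k_p V_ov² = 0.5 × 5.93 × 1.05² = 3.27 mA, giving V_SD = V_DD − I_D R_D = 2.56 − 3.27 × 0.285 = 1.63 V.
V_SD = 1.63 V ≥ V_ov = 1.05 V, confirming saturation.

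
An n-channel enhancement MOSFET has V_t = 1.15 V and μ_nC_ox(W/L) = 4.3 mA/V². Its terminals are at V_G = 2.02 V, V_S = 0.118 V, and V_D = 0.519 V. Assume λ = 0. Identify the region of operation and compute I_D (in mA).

V_GS = V_G − V_S = 2.02 − 0.118 = 1.9 V; V_DS = V_D − V_S = 0.519 − 0.118 = 0.401 V.
V_ov = V_GS − V_t = 1.9 − 1.15 = 0.752 V.
Since V_DS = 0.401 V < V_ov = 0.752 V, the device is in the triode region.
I_D = k_n [V_ov · V_DS − ½ V_DS²] = 4.3 × [0.752 × 0.401 − 0.5 × 0.401²] = 0.951 mA.

Triode; I_D = 0.951 mA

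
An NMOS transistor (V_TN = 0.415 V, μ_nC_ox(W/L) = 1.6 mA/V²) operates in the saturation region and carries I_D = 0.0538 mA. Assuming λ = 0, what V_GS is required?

V_GS = 0.674 V

In saturation I_D = ½ k_n (V_GS − V_TN)², so V_GS − V_TN = √(2 I_D / k_n) = √(2 × 0.0538 / 1.6) = 0.259 V.
V_GS = 0.415 + 0.259 = 0.674 V.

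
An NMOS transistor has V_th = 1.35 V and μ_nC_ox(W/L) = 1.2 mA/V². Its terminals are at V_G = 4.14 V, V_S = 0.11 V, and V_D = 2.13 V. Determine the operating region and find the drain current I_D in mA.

V_GS = V_G − V_S = 4.14 − 0.11 = 4.03 V; V_DS = V_D − V_S = 2.13 − 0.11 = 2.02 V.
V_ov = V_GS − V_th = 4.03 − 1.35 = 2.68 V.
Since V_DS = 2.02 V < V_ov = 2.68 V, the device is in the triode region.
I_D = k_n [V_ov · V_DS − ½ V_DS²] = 1.2 × [2.68 × 2.02 − 0.5 × 2.02²] = 4.05 mA.

Triode; I_D = 4.05 mA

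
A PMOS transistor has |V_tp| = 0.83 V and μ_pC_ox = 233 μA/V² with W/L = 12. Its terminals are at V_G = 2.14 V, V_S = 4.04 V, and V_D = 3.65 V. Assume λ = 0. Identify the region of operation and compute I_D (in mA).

Triode; I_D = 0.954 mA

V_SG = V_S − V_G = 4.04 − 2.14 = 1.9 V; V_SD = V_S − V_D = 4.04 − 3.65 = 0.39 V.
k_p = μ_pC_ox · (W/L) = 2.796 mA/V².
V_ov = V_SG − |V_tp| = 1.9 − 0.83 = 1.07 V.
Since V_SD = 0.39 V < V_ov = 1.07 V, the device is in the triode region.
I_D = k_p [V_ov · V_SD − ½ V_SD²] = 2.796 × [1.07 × 0.39 − 0.5 × 0.39²] = 0.954 mA.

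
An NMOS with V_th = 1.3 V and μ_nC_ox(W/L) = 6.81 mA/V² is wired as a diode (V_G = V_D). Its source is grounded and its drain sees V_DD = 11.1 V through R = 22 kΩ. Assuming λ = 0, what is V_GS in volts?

V_GS = 1.66 V

With gate tied to drain, V_GS = V_DS ≥ V_GS − V_th, so the device is in saturation.
KCL at the drain: ½ k_n (V_GS − V_th)² = (V_DD − V_GS)/R.
Let x = V_GS − 1.3. Then 74.9 x² + x − 9.8 = 0, giving x = 0.355 V (positive root), so V_GS = 1.66 V.
I_D = (V_DD − V_GS)/R = (11.1 − 1.66) / 22 = 0.429 mA.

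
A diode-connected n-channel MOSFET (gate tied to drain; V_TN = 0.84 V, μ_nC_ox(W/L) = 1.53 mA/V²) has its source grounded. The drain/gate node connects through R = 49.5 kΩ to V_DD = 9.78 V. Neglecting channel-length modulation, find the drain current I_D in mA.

I_D = 0.171 mA

With gate tied to drain, V_GS = V_DS ≥ V_GS − V_TN, so the device is in saturation.
KCL at the drain: ½ k_n (V_GS − V_TN)² = (V_DD − V_GS)/R.
Let x = V_GS − 0.84. Then 37.9 x² + x − 8.94 = 0, giving x = 0.473 V (positive root), so V_GS = 1.31 V.
I_D = (V_DD − V_GS)/R = (9.78 − 1.31) / 49.5 = 0.171 mA.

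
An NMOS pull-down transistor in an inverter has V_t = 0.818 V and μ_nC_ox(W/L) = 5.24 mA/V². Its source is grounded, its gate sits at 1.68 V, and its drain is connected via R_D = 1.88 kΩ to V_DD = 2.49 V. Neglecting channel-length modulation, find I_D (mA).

I_D = 1.16 mA

V_GS = V_G = 1.68 V, so V_ov = 1.68 − 0.818 = 0.862 V.
Assume saturation: I_D = ½ k_n V_ov² = 0.5 × 5.24 × 0.862² = 1.95 mA, giving V_DS = V_DD − I_D R_D = 2.49 − 1.95 × 1.88 = -1.17 V.
But -1.17 V < V_ov = 0.862 V, so the device is actually in triode.
In triode I_D = k_n[V_ov V_DS − ½ V_DS²] and I_D = (V_DD − V_DS)/R_D. Equating: 4.93 V_DS² − 9.492 V_DS + 2.49 = 0, giving V_DS = 0.313 V (the root below V_ov).
I_D = (2.49 − 0.313) / 1.88 = 1.16 mA.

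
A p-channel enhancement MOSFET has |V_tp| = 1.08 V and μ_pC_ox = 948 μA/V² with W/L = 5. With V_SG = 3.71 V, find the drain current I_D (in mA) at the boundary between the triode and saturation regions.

At the boundary V_SD = V_ov = V_SG − |V_tp| = 3.71 − 1.08 = 2.63 V.
k_p = μ_pC_ox · (W/L) = 4.74 mA/V².
I_D = ½ k_p V_ov² = 0.5 × 4.74 × 2.63² = 16.4 mA.

I_D = 16.4 mA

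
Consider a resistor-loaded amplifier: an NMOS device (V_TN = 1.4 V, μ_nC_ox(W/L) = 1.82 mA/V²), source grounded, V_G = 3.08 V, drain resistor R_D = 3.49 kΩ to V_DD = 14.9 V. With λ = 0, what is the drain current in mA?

I_D = 2.57 mA

V_GS = V_G = 3.08 V, so V_ov = 3.08 − 1.4 = 1.68 V.
Assume saturation: I_D = ½ k_n V_ov² = 0.5 × 1.82 × 1.68² = 2.57 mA, giving V_DS = V_DD − I_D R_D = 14.9 − 2.57 × 3.49 = 5.94 V.
V_DS = 5.94 V ≥ V_ov = 1.68 V, confirming saturation.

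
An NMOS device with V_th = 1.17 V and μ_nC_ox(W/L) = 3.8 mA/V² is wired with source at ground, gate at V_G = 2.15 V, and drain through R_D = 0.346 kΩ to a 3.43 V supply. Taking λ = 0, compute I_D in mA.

V_GS = V_G = 2.15 V, so V_ov = 2.15 − 1.17 = 0.98 V.
Assume saturation: I_D = ½ k_n V_ov² = 0.5 × 3.8 × 0.98² = 1.82 mA, giving V_DS = V_DD − I_D R_D = 3.43 − 1.82 × 0.346 = 2.8 V.
V_DS = 2.8 V ≥ V_ov = 0.98 V, confirming saturation.

I_D = 1.82 mA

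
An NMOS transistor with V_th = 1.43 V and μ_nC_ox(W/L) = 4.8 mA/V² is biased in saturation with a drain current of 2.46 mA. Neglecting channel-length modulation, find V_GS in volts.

In saturation I_D = ½ k_n (V_GS − V_th)², so V_GS − V_th = √(2 I_D / k_n) = √(2 × 2.46 / 4.8) = 1.01 V.
V_GS = 1.43 + 1.01 = 2.44 V.

V_GS = 2.44 V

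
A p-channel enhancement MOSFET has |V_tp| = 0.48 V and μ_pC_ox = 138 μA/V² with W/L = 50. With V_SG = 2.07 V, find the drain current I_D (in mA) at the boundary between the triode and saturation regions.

I_D = 8.72 mA

At the boundary V_SD = V_ov = V_SG − |V_tp| = 2.07 − 0.48 = 1.59 V.
k_p = μ_pC_ox · (W/L) = 6.9 mA/V².
I_D = ½ k_p V_ov² = 0.5 × 6.9 × 1.59² = 8.72 mA.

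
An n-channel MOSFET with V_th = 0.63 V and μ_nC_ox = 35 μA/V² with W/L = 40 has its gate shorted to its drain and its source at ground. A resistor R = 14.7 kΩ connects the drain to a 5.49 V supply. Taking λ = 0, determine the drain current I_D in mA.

With gate tied to drain, V_GS = V_DS ≥ V_GS − V_th, so the device is in saturation.
k_n = μ_nC_ox · (W/L) = 1.4 mA/V².
KCL at the drain: ½ k_n (V_GS − V_th)² = (V_DD − V_GS)/R.
Let x = V_GS − 0.63. Then 10.3 x² + x − 4.86 = 0, giving x = 0.64 V (positive root), so V_GS = 1.27 V.
I_D = (V_DD − V_GS)/R = (5.49 − 1.27) / 14.7 = 0.287 mA.

I_D = 0.287 mA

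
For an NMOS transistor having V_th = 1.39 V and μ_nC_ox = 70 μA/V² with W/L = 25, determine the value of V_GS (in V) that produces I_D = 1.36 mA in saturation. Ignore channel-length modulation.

k_n = μ_nC_ox · (W/L) = 1.75 mA/V².
In saturation I_D = ½ k_n (V_GS − V_th)², so V_GS − V_th = √(2 I_D / k_n) = √(2 × 1.36 / 1.75) = 1.25 V.
V_GS = 1.39 + 1.25 = 2.64 V.

V_GS = 2.64 V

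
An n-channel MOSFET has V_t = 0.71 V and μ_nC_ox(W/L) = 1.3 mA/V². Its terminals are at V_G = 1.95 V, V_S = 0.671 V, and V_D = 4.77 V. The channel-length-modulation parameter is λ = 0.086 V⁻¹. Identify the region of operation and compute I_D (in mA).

V_GS = V_G − V_S = 1.95 − 0.671 = 1.28 V; V_DS = V_D − V_S = 4.77 − 0.671 = 4.1 V.
V_ov = V_GS − V_t = 1.28 − 0.71 = 0.569 V.
Since V_DS = 4.1 V ≥ V_ov = 0.569 V, the device is in saturation.
I_D = ½ k_n V_ov² (1 + λ V_DS) = 0.5 × 1.3 × 0.569² × (1 + 0.086 × 4.1) = 0.285 mA.

Saturation; I_D = 0.285 mA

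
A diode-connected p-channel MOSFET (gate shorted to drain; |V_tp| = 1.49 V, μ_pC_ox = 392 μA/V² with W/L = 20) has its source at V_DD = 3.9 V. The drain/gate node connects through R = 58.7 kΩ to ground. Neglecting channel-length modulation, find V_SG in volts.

V_SG = 1.59 V

With gate tied to drain, V_SG = V_SD ≥ V_SG − |V_tp|, so the device is in saturation.
k_p = μ_pC_ox · (W/L) = 7.84 mA/V².
KCL at the drain: ½ k_p (V_SG − |V_tp|)² = (V_DD − V_SG)/R.
Let x = V_SG − 1.49. Then 230 x² + x − 2.41 = 0, giving x = 0.1 V (positive root), so V_SG = 1.59 V.
I_D = (V_DD − V_SG)/R = (3.9 − 1.59) / 58.7 = 0.0393 mA.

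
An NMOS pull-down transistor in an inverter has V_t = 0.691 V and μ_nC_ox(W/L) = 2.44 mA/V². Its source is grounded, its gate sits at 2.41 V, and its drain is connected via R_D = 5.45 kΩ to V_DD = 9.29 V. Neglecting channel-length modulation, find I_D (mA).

I_D = 1.62 mA

V_GS = V_G = 2.41 V, so V_ov = 2.41 − 0.691 = 1.72 V.
Assume saturation: I_D = ½ k_n V_ov² = 0.5 × 2.44 × 1.72² = 3.61 mA, giving V_DS = V_DD − I_D R_D = 9.29 − 3.61 × 5.45 = -10.4 V.
But -10.4 V < V_ov = 1.72 V, so the device is actually in triode.
In triode I_D = k_n[V_ov V_DS − ½ V_DS²] and I_D = (V_DD − V_DS)/R_D. Equating: 6.65 V_DS² − 23.86 V_DS + 9.29 = 0, giving V_DS = 0.444 V (the root below V_ov).
I_D = (9.29 − 0.444) / 5.45 = 1.62 mA.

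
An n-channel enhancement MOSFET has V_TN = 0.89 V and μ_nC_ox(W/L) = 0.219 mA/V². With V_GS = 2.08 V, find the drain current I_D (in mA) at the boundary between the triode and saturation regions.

At the boundary V_DS = V_ov = V_GS − V_TN = 2.08 − 0.89 = 1.19 V.
I_D = ½ k_n V_ov² = 0.5 × 0.219 × 1.19² = 0.155 mA.

I_D = 0.155 mA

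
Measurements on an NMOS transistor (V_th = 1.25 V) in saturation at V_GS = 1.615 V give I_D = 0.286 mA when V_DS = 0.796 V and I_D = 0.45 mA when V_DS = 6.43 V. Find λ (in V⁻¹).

λ = 0.111 V⁻¹

With V_GS fixed, I_D ∝ (1 + λ V_DS) in saturation, so I_D2/I_D1 = (1 + λ V_DS2)/(1 + λ V_DS1).
0.45/0.286 = 1.573 = (1 + 6.43 λ)/(1 + 0.796 λ).
Solving: λ (I_D1 V_DS2 − I_D2 V_DS1) = I_D2 − I_D1, so λ = (0.45 − 0.286) / (0.286 × 6.43 − 0.45 × 0.796) = 0.164 / 1.48 = 0.111 V⁻¹.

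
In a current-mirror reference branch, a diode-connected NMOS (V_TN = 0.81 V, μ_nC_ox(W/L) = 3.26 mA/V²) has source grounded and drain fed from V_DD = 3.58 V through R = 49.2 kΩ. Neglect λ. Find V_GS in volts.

V_GS = 0.990 V

With gate tied to drain, V_GS = V_DS ≥ V_GS − V_TN, so the device is in saturation.
KCL at the drain: ½ k_n (V_GS − V_TN)² = (V_DD − V_GS)/R.
Let x = V_GS − 0.81. Then 80.2 x² + x − 2.77 = 0, giving x = 0.18 V (positive root), so V_GS = 0.99 V.
I_D = (V_DD − V_GS)/R = (3.58 − 0.99) / 49.2 = 0.0526 mA.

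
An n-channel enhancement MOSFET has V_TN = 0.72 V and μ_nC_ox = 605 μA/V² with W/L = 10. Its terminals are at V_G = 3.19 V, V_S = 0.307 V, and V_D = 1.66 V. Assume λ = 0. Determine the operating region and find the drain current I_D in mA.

V_GS = V_G − V_S = 3.19 − 0.307 = 2.88 V; V_DS = V_D − V_S = 1.66 − 0.307 = 1.35 V.
k_n = μ_nC_ox · (W/L) = 6.05 mA/V².
V_ov = V_GS − V_TN = 2.88 − 0.72 = 2.16 V.
Since V_DS = 1.35 V < V_ov = 2.16 V, the device is in the triode region.
I_D = k_n [V_ov · V_DS − ½ V_DS²] = 6.05 × [2.16 × 1.35 − 0.5 × 1.35²] = 12.2 mA.

Triode; I_D = 12.2 mA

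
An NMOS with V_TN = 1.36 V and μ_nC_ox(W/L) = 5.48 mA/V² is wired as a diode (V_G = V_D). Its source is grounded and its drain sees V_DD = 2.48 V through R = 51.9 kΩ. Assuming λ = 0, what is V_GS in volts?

V_GS = 1.45 V

With gate tied to drain, V_GS = V_DS ≥ V_GS − V_TN, so the device is in saturation.
KCL at the drain: ½ k_n (V_GS − V_TN)² = (V_DD − V_GS)/R.
Let x = V_GS − 1.36. Then 142 x² + x − 1.12 = 0, giving x = 0.0853 V (positive root), so V_GS = 1.45 V.
I_D = (V_DD − V_GS)/R = (2.48 − 1.45) / 51.9 = 0.0199 mA.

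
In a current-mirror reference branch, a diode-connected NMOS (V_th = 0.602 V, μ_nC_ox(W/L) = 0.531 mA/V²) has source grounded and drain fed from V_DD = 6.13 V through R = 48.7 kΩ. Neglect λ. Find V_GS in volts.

With gate tied to drain, V_GS = V_DS ≥ V_GS − V_th, so the device is in saturation.
KCL at the drain: ½ k_n (V_GS − V_th)² = (V_DD − V_GS)/R.
Let x = V_GS − 0.602. Then 12.9 x² + x − 5.528 = 0, giving x = 0.616 V (positive root), so V_GS = 1.22 V.
I_D = (V_DD − V_GS)/R = (6.13 − 1.22) / 48.7 = 0.101 mA.

V_GS = 1.22 V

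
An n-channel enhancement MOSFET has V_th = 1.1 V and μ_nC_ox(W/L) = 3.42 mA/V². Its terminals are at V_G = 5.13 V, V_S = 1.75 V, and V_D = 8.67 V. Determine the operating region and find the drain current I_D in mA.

V_GS = V_G − V_S = 5.13 − 1.75 = 3.38 V; V_DS = V_D − V_S = 8.67 − 1.75 = 6.92 V.
V_ov = V_GS − V_th = 3.38 − 1.1 = 2.28 V.
Since V_DS = 6.92 V ≥ V_ov = 2.28 V, the device is in saturation.
I_D = ½ k_n V_ov² = 0.5 × 3.42 × 2.28² = 8.89 mA.

Saturation; I_D = 8.89 mA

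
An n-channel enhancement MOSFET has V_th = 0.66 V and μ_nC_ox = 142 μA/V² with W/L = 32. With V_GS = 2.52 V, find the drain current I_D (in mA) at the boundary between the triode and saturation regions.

I_D = 7.86 mA

At the boundary V_DS = V_ov = V_GS − V_th = 2.52 − 0.66 = 1.86 V.
k_n = μ_nC_ox · (W/L) = 4.544 mA/V².
I_D = ½ k_n V_ov² = 0.5 × 4.544 × 1.86² = 7.86 mA.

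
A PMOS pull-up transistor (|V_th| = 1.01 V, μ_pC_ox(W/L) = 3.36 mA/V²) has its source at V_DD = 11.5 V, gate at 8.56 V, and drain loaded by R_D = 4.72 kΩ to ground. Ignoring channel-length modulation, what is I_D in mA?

V_SG = V_DD − V_G = 11.5 − 8.56 = 2.94 V, so V_ov = 2.94 − 1.01 = 1.93 V.
Assume saturation: I_D = ½ k_p V_ov² = 0.5 × 3.36 × 1.93² = 6.26 mA, giving V_SD = V_DD − I_D R_D = 11.5 − 6.26 × 4.72 = -18 V.
But -18 V < V_ov = 1.93 V, so the device is actually in triode.
In triode I_D = k_p[V_ov V_SD − ½ V_SD²] and I_D = (V_DD − V_SD)/R_D. Equating: 7.93 V_SD² − 31.61 V_SD + 11.5 = 0, giving V_SD = 0.405 V (the root below V_ov).
I_D = (11.5 − 0.405) / 4.72 = 2.35 mA.

I_D = 2.35 mA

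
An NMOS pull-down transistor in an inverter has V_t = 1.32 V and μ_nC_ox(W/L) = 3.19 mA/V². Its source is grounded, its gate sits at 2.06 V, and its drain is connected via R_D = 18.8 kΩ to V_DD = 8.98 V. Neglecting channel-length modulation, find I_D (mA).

I_D = 0.465 mA

V_GS = V_G = 2.06 V, so V_ov = 2.06 − 1.32 = 0.74 V.
Assume saturation: I_D = ½ k_n V_ov² = 0.5 × 3.19 × 0.74² = 0.873 mA, giving V_DS = V_DD − I_D R_D = 8.98 − 0.873 × 18.8 = -7.44 V.
But -7.44 V < V_ov = 0.74 V, so the device is actually in triode.
In triode I_D = k_n[V_ov V_DS − ½ V_DS²] and I_D = (V_DD − V_DS)/R_D. Equating: 30 V_DS² − 45.38 V_DS + 8.98 = 0, giving V_DS = 0.234 V (the root below V_ov).
I_D = (8.98 − 0.234) / 18.8 = 0.465 mA.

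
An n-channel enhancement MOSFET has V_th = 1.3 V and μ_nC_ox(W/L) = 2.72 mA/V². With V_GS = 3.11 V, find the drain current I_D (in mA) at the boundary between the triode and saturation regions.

I_D = 4.46 mA

At the boundary V_DS = V_ov = V_GS − V_th = 3.11 − 1.3 = 1.81 V.
I_D = ½ k_n V_ov² = 0.5 × 2.72 × 1.81² = 4.46 mA.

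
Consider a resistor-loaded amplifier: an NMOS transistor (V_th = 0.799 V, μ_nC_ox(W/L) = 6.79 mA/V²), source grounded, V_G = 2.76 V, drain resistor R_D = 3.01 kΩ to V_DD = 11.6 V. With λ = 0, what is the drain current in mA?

I_D = 3.75 mA

V_GS = V_G = 2.76 V, so V_ov = 2.76 − 0.799 = 1.96 V.
Assume saturation: I_D = ½ k_n V_ov² = 0.5 × 6.79 × 1.96² = 13.1 mA, giving V_DS = V_DD − I_D R_D = 11.6 − 13.1 × 3.01 = -27.7 V.
But -27.7 V < V_ov = 1.96 V, so the device is actually in triode.
In triode I_D = k_n[V_ov V_DS − ½ V_DS²] and I_D = (V_DD − V_DS)/R_D. Equating: 10.2 V_DS² − 41.08 V_DS + 11.6 = 0, giving V_DS = 0.306 V (the root below V_ov).
I_D = (11.6 − 0.306) / 3.01 = 3.75 mA.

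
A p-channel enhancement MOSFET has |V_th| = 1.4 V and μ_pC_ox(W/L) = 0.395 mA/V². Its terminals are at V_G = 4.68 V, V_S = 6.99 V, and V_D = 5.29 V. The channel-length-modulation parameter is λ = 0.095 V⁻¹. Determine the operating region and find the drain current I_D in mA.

V_SG = V_S − V_G = 6.99 − 4.68 = 2.31 V; V_SD = V_S − V_D = 6.99 − 5.29 = 1.7 V.
V_ov = V_SG − |V_th| = 2.31 − 1.4 = 0.91 V.
Since V_SD = 1.7 V ≥ V_ov = 0.91 V, the device is in saturation.
I_D = ½ k_p V_ov² (1 + λ V_SD) = 0.5 × 0.395 × 0.91² × (1 + 0.095 × 1.7) = 0.19 mA.

Saturation; I_D = 0.190 mA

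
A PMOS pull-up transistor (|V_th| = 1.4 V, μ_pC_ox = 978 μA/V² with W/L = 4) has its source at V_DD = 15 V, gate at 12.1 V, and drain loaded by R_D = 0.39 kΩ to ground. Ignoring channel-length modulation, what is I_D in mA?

I_D = 4.40 mA

V_SG = V_DD − V_G = 15 − 12.1 = 2.9 V, so V_ov = 2.9 − 1.4 = 1.5 V.
k_p = μ_pC_ox · (W/L) = 3.912 mA/V².
Assume saturation: I_D = ½ k_p V_ov² = 0.5 × 3.912 × 1.5² = 4.4 mA, giving V_SD = V_DD − I_D R_D = 15 − 4.4 × 0.39 = 13.3 V.
V_SD = 13.3 V ≥ V_ov = 1.5 V, confirming saturation.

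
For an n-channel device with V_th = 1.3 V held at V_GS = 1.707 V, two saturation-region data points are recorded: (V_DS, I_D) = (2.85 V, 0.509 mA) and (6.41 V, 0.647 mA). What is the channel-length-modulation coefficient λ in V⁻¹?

With V_GS fixed, I_D ∝ (1 + λ V_DS) in saturation, so I_D2/I_D1 = (1 + λ V_DS2)/(1 + λ V_DS1).
0.647/0.509 = 1.271 = (1 + 6.41 λ)/(1 + 2.85 λ).
Solving: λ (I_D1 V_DS2 − I_D2 V_DS1) = I_D2 − I_D1, so λ = (0.647 − 0.509) / (0.509 × 6.41 − 0.647 × 2.85) = 0.138 / 1.42 = 0.0973 V⁻¹.

λ = 0.0973 V⁻¹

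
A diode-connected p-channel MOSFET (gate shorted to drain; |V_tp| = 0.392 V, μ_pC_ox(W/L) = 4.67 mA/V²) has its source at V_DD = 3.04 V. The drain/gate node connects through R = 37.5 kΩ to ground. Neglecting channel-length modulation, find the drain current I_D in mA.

I_D = 0.0661 mA

With gate tied to drain, V_SG = V_SD ≥ V_SG − |V_tp|, so the device is in saturation.
KCL at the drain: ½ k_p (V_SG − |V_tp|)² = (V_DD − V_SG)/R.
Let x = V_SG − 0.392. Then 87.6 x² + x − 2.648 = 0, giving x = 0.168 V (positive root), so V_SG = 0.56 V.
I_D = (V_DD − V_SG)/R = (3.04 − 0.56) / 37.5 = 0.0661 mA.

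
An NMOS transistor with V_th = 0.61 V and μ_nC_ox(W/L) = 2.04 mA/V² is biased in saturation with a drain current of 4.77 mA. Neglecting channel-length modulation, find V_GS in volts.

In saturation I_D = ½ k_n (V_GS − V_th)², so V_GS − V_th = √(2 I_D / k_n) = √(2 × 4.77 / 2.04) = 2.16 V.
V_GS = 0.61 + 2.16 = 2.77 V.

V_GS = 2.77 V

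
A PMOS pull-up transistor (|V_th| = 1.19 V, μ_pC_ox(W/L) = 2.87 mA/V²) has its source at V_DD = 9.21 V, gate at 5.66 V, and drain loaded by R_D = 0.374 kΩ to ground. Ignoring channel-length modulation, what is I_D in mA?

I_D = 7.99 mA

V_SG = V_DD − V_G = 9.21 − 5.66 = 3.55 V, so V_ov = 3.55 − 1.19 = 2.36 V.
Assume saturation: I_D = ½ k_p V_ov² = 0.5 × 2.87 × 2.36² = 7.99 mA, giving V_SD = V_DD − I_D R_D = 9.21 − 7.99 × 0.374 = 6.22 V.
V_SD = 6.22 V ≥ V_ov = 2.36 V, confirming saturation.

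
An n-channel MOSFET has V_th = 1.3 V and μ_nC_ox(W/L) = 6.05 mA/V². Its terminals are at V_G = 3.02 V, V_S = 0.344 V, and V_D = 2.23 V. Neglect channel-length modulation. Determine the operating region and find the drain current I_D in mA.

Saturation; I_D = 5.73 mA

V_GS = V_G − V_S = 3.02 − 0.344 = 2.68 V; V_DS = V_D − V_S = 2.23 − 0.344 = 1.89 V.
V_ov = V_GS − V_th = 2.68 − 1.3 = 1.38 V.
Since V_DS = 1.89 V ≥ V_ov = 1.38 V, the device is in saturation.
I_D = ½ k_n V_ov² = 0.5 × 6.05 × 1.38² = 5.73 mA.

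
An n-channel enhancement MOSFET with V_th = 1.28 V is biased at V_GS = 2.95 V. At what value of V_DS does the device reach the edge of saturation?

The boundary between triode and saturation is V_DS = V_GS − V_th = V_ov.
V_ov = 2.95 − 1.28 = 1.67 V.

V_DS,sat = 1.67 V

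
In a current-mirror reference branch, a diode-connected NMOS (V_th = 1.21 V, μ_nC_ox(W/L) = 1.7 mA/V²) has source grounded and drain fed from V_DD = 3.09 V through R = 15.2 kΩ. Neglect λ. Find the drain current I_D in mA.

With gate tied to drain, V_GS = V_DS ≥ V_GS − V_th, so the device is in saturation.
KCL at the drain: ½ k_n (V_GS − V_th)² = (V_DD − V_GS)/R.
Let x = V_GS − 1.21. Then 12.9 x² + x − 1.88 = 0, giving x = 0.345 V (positive root), so V_GS = 1.55 V.
I_D = (V_DD − V_GS)/R = (3.09 − 1.55) / 15.2 = 0.101 mA.

I_D = 0.101 mA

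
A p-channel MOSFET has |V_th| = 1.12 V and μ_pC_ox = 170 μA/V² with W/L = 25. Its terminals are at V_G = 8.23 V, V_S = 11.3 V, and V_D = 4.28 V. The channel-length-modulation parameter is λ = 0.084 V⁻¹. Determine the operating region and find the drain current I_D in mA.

V_SG = V_S − V_G = 11.3 − 8.23 = 3.07 V; V_SD = V_S − V_D = 11.3 − 4.28 = 7.02 V.
k_p = μ_pC_ox · (W/L) = 4.25 mA/V².
V_ov = V_SG − |V_th| = 3.07 − 1.12 = 1.95 V.
Since V_SD = 7.02 V ≥ V_ov = 1.95 V, the device is in saturation.
I_D = ½ k_p V_ov² (1 + λ V_SD) = 0.5 × 4.25 × 1.95² × (1 + 0.084 × 7.02) = 12.8 mA.

Saturation; I_D = 12.8 mA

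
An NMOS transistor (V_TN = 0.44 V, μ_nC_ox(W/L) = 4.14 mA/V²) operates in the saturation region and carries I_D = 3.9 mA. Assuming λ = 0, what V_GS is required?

V_GS = 1.81 V

In saturation I_D = ½ k_n (V_GS − V_TN)², so V_GS − V_TN = √(2 I_D / k_n) = √(2 × 3.9 / 4.14) = 1.37 V.
V_GS = 0.44 + 1.37 = 1.81 V.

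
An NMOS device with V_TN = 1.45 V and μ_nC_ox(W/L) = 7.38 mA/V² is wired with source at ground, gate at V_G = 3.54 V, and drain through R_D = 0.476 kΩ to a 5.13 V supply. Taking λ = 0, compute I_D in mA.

I_D = 9.25 mA

V_GS = V_G = 3.54 V, so V_ov = 3.54 − 1.45 = 2.09 V.
Assume saturation: I_D = ½ k_n V_ov² = 0.5 × 7.38 × 2.09² = 16.1 mA, giving V_DS = V_DD − I_D R_D = 5.13 − 16.1 × 0.476 = -2.54 V.
But -2.54 V < V_ov = 2.09 V, so the device is actually in triode.
In triode I_D = k_n[V_ov V_DS − ½ V_DS²] and I_D = (V_DD − V_DS)/R_D. Equating: 1.76 V_DS² − 8.342 V_DS + 5.13 = 0, giving V_DS = 0.726 V (the root below V_ov).
I_D = (5.13 − 0.726) / 0.476 = 9.25 mA.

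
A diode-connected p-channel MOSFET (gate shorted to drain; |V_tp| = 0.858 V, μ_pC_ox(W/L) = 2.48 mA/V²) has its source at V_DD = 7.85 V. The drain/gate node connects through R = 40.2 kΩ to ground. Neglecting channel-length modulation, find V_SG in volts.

V_SG = 1.22 V

With gate tied to drain, V_SG = V_SD ≥ V_SG − |V_tp|, so the device is in saturation.
KCL at the drain: ½ k_p (V_SG − |V_tp|)² = (V_DD − V_SG)/R.
Let x = V_SG − 0.858. Then 49.8 x² + x − 6.992 = 0, giving x = 0.365 V (positive root), so V_SG = 1.22 V.
I_D = (V_DD − V_SG)/R = (7.85 − 1.22) / 40.2 = 0.165 mA.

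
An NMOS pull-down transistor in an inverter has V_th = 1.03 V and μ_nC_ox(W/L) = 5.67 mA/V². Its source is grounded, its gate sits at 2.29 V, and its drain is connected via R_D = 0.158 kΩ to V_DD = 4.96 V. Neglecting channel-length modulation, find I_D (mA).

I_D = 4.50 mA

V_GS = V_G = 2.29 V, so V_ov = 2.29 − 1.03 = 1.26 V.
Assume saturation: I_D = ½ k_n V_ov² = 0.5 × 5.67 × 1.26² = 4.5 mA, giving V_DS = V_DD − I_D R_D = 4.96 − 4.5 × 0.158 = 4.25 V.
V_DS = 4.25 V ≥ V_ov = 1.26 V, confirming saturation.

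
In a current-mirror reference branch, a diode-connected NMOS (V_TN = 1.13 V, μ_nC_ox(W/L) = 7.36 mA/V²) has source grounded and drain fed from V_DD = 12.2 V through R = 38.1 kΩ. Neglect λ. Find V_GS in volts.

With gate tied to drain, V_GS = V_DS ≥ V_GS − V_TN, so the device is in saturation.
KCL at the drain: ½ k_n (V_GS − V_TN)² = (V_DD − V_GS)/R.
Let x = V_GS − 1.13. Then 140 x² + x − 11.07 = 0, giving x = 0.277 V (positive root), so V_GS = 1.41 V.
I_D = (V_DD − V_GS)/R = (12.2 − 1.41) / 38.1 = 0.283 mA.

V_GS = 1.41 V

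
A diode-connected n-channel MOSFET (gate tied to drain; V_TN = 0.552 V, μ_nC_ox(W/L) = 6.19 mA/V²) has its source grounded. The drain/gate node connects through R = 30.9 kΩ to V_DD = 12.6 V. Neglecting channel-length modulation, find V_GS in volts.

V_GS = 0.902 V

With gate tied to drain, V_GS = V_DS ≥ V_GS − V_TN, so the device is in saturation.
KCL at the drain: ½ k_n (V_GS − V_TN)² = (V_DD − V_GS)/R.
Let x = V_GS − 0.552. Then 95.6 x² + x − 12.05 = 0, giving x = 0.35 V (positive root), so V_GS = 0.902 V.
I_D = (V_DD − V_GS)/R = (12.6 − 0.902) / 30.9 = 0.379 mA.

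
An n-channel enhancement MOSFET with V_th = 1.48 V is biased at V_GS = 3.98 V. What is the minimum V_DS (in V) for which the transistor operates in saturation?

V_DS,sat = 2.50 V

The boundary between triode and saturation is V_DS = V_GS − V_th = V_ov.
V_ov = 3.98 − 1.48 = 2.5 V.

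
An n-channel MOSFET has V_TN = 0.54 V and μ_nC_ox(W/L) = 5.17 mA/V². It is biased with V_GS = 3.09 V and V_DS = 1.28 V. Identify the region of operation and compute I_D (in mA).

Triode; I_D = 12.6 mA

V_ov = V_GS − V_TN = 3.09 − 0.54 = 2.55 V.
Since V_DS = 1.28 V < V_ov = 2.55 V, the device is in the triode region.
I_D = k_n [V_ov · V_DS − ½ V_DS²] = 5.17 × [2.55 × 1.28 − 0.5 × 1.28²] = 12.6 mA.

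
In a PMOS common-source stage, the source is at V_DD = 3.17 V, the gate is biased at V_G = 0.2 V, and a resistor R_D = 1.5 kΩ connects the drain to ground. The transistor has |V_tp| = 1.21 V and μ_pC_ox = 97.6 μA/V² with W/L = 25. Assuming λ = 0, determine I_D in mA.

V_SG = V_DD − V_G = 3.17 − 0.2 = 2.97 V, so V_ov = 2.97 − 1.21 = 1.76 V.
k_p = μ_pC_ox · (W/L) = 2.44 mA/V².
Assume saturation: I_D = ½ k_p V_ov² = 0.5 × 2.44 × 1.76² = 3.78 mA, giving V_SD = V_DD − I_D R_D = 3.17 − 3.78 × 1.5 = -2.5 V.
But -2.5 V < V_ov = 1.76 V, so the device is actually in triode.
In triode I_D = k_p[V_ov V_SD − ½ V_SD²] and I_D = (V_DD − V_SD)/R_D. Equating: 1.83 V_SD² − 7.442 V_SD + 3.17 = 0, giving V_SD = 0.483 V (the root below V_ov).
I_D = (3.17 − 0.483) / 1.5 = 1.79 mA.

I_D = 1.79 mA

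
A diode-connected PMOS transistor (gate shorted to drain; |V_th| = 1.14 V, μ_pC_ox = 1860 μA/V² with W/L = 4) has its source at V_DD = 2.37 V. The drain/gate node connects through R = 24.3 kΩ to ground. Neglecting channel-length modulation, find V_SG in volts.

V_SG = 1.25 V

With gate tied to drain, V_SG = V_SD ≥ V_SG − |V_th|, so the device is in saturation.
k_p = μ_pC_ox · (W/L) = 7.44 mA/V².
KCL at the drain: ½ k_p (V_SG − |V_th|)² = (V_DD − V_SG)/R.
Let x = V_SG − 1.14. Then 90.4 x² + x − 1.23 = 0, giving x = 0.111 V (positive root), so V_SG = 1.25 V.
I_D = (V_DD − V_SG)/R = (2.37 − 1.25) / 24.3 = 0.046 mA.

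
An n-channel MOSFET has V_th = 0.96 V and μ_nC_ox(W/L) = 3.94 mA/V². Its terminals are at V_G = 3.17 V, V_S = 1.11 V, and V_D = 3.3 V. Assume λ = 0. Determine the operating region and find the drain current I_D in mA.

Saturation; I_D = 2.38 mA

V_GS = V_G − V_S = 3.17 − 1.11 = 2.06 V; V_DS = V_D − V_S = 3.3 − 1.11 = 2.19 V.
V_ov = V_GS − V_th = 2.06 − 0.96 = 1.1 V.
Since V_DS = 2.19 V ≥ V_ov = 1.1 V, the device is in saturation.
I_D = ½ k_n V_ov² = 0.5 × 3.94 × 1.1² = 2.38 mA.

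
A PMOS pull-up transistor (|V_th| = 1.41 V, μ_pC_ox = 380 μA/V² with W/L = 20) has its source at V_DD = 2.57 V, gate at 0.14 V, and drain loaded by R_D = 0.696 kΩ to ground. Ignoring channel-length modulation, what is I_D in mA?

I_D = 2.96 mA

V_SG = V_DD − V_G = 2.57 − 0.14 = 2.43 V, so V_ov = 2.43 − 1.41 = 1.02 V.
k_p = μ_pC_ox · (W/L) = 7.6 mA/V².
Assume saturation: I_D = ½ k_p V_ov² = 0.5 × 7.6 × 1.02² = 3.95 mA, giving V_SD = V_DD − I_D R_D = 2.57 − 3.95 × 0.696 = -0.182 V.
But -0.182 V < V_ov = 1.02 V, so the device is actually in triode.
In triode I_D = k_p[V_ov V_SD − ½ V_SD²] and I_D = (V_DD − V_SD)/R_D. Equating: 2.64 V_SD² − 6.395 V_SD + 2.57 = 0, giving V_SD = 0.509 V (the root below V_ov).
I_D = (2.57 − 0.509) / 0.696 = 2.96 mA.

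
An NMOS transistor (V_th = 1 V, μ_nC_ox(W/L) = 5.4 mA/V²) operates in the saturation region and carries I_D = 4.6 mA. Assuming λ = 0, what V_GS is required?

In saturation I_D = ½ k_n (V_GS − V_th)², so V_GS − V_th = √(2 I_D / k_n) = √(2 × 4.6 / 5.4) = 1.31 V.
V_GS = 1 + 1.31 = 2.31 V.

V_GS = 2.31 V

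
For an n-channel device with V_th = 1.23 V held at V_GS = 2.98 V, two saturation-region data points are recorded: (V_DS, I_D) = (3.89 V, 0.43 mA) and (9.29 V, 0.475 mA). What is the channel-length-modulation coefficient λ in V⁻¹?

With V_GS fixed, I_D ∝ (1 + λ V_DS) in saturation, so I_D2/I_D1 = (1 + λ V_DS2)/(1 + λ V_DS1).
0.475/0.43 = 1.105 = (1 + 9.29 λ)/(1 + 3.89 λ).
Solving: λ (I_D1 V_DS2 − I_D2 V_DS1) = I_D2 − I_D1, so λ = (0.475 − 0.43) / (0.43 × 9.29 − 0.475 × 3.89) = 0.045 / 2.15 = 0.021 V⁻¹.

λ = 0.0210 V⁻¹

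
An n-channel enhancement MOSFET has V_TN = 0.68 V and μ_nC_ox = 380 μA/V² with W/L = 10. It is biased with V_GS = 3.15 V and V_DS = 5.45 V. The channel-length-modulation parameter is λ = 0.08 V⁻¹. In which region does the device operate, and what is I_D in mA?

Saturation; I_D = 16.6 mA

k_n = μ_nC_ox · (W/L) = 3.8 mA/V².
V_ov = V_GS − V_TN = 3.15 − 0.68 = 2.47 V.
Since V_DS = 5.45 V ≥ V_ov = 2.47 V, the device is in saturation.
I_D = ½ k_n V_ov² (1 + λ V_DS) = 0.5 × 3.8 × 2.47² × (1 + 0.08 × 5.45) = 16.6 mA.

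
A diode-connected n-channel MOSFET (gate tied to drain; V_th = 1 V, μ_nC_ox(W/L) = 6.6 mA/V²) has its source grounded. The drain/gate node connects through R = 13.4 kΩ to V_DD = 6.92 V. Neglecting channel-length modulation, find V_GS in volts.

V_GS = 1.35 V

With gate tied to drain, V_GS = V_DS ≥ V_GS − V_th, so the device is in saturation.
KCL at the drain: ½ k_n (V_GS − V_th)² = (V_DD − V_GS)/R.
Let x = V_GS − 1. Then 44.2 x² + x − 5.92 = 0, giving x = 0.355 V (positive root), so V_GS = 1.35 V.
I_D = (V_DD − V_GS)/R = (6.92 − 1.35) / 13.4 = 0.415 mA.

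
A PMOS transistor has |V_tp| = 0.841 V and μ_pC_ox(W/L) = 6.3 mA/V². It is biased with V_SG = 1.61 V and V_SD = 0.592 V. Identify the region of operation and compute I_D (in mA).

Triode; I_D = 1.76 mA

V_ov = V_SG − |V_tp| = 1.61 − 0.841 = 0.769 V.
Since V_SD = 0.592 V < V_ov = 0.769 V, the device is in the triode region.
I_D = k_p [V_ov · V_SD − ½ V_SD²] = 6.3 × [0.769 × 0.592 − 0.5 × 0.592²] = 1.76 mA.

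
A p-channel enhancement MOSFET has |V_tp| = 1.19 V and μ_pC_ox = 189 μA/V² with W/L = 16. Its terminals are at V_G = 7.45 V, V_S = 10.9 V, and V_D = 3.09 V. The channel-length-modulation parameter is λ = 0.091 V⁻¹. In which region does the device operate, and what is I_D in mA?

V_SG = V_S − V_G = 10.9 − 7.45 = 3.45 V; V_SD = V_S − V_D = 10.9 − 3.09 = 7.81 V.
k_p = μ_pC_ox · (W/L) = 3.024 mA/V².
V_ov = V_SG − |V_tp| = 3.45 − 1.19 = 2.26 V.
Since V_SD = 7.81 V ≥ V_ov = 2.26 V, the device is in saturation.
I_D = ½ k_p V_ov² (1 + λ V_SD) = 0.5 × 3.024 × 2.26² × (1 + 0.091 × 7.81) = 13.2 mA.

Saturation; I_D = 13.2 mA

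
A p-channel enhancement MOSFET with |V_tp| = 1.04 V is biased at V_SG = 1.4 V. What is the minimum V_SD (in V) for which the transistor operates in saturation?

The boundary between triode and saturation is V_SD = V_SG − |V_tp| = V_ov.
V_ov = 1.4 − 1.04 = 0.36 V.

V_SD,sat = 0.360 V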